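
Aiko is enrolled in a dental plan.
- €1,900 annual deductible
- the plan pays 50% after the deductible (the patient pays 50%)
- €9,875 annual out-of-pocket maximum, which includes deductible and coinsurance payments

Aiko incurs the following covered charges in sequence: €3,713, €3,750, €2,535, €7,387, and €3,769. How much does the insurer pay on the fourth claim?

€3,693.50

Bill 1, €3,713: €1,900 finishes the deductible; €1,813 goes to coinsurance; coinsurance €1,813 × 50% = €906.50. Cost to patient: €2,806.50. OOP to date €2,806.50. Insurer: €3,713 − €2,806.50 = €906.50.
Bill 2, €3,750: deductible already satisfied, so patient's share is 50% × €3,750 = €1,875. Patient pays €1,875; OOP now €4,681.50. Insurer: €3,750 − €1,875 = €1,875.
Bill 3, €2,535: deductible met; 50% of €2,535 = €1,267.50. Patient owes €1,267.50 (running OOP €5,949). Insurer: €2,535 − €1,267.50 = €1,267.50.
Bill 4, €7,387: deductible met; 50% of €7,387 = €3,693.50. Cost to patient: €3,693.50. OOP to date €9,642.50. Insurer: €7,387 − €3,693.50 = €3,693.50.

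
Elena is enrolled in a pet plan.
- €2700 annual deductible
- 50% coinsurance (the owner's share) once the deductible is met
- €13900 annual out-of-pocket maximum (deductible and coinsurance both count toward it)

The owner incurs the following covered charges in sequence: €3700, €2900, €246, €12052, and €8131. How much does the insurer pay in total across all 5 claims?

€13129

Claim 1 (€3700): deductible takes €2700, €1000 remains; coinsurance €1000 × 50% = €500. Owner owes €3200 (running OOP €3200). Plan pays €3700 − €3200 = €500.
Claim 2 (€2900): deductible met; 50% of €2900 = €1450. Owner pays €1450; OOP now €4650. Insurer: €2900 − €1450 = €1450.
Claim 3 (€246): 50% coinsurance on €246 = €123. Owner pays €123; OOP now €4773. Plan pays €246 − €123 = €123.
Claim 4 (€12052): 50% coinsurance on €12052 = €6026. Owner pays €6026; OOP now €10799. Insurer: €12052 − €6026 = €6026.
Claim 5 (€8131): 50% coinsurance on €8131 = €4065.50. That would push OOP to €14864.50, over the €13900 cap, so owner pays €13900 − €10799 = €3101. Insurer: €8131 − €3101 = €5030.
Insurer total: €500 + €1450 + €123 + €6026 + €5030 = €13129.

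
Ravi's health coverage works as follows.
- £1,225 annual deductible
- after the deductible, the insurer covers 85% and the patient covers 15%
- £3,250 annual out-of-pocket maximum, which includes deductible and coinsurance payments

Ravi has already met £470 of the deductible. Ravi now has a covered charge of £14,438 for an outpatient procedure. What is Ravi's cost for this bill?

Deductible still to meet: £1,225 − £470 = £755.
After the £755 deductible portion, £14,438 − £755 = £13,683 is subject to coinsurance.
15% of £13,683 = £2,052.45 falls to the patient.
That puts the patient's cost at £755 + £2,052.45 = £2,807.45 before any cap.
That would bring total out-of-pocket to £3,277.45, past the £3,250 cap. The patient is capped at £3,250 − £470 = £2,780 on this claim.

£2,780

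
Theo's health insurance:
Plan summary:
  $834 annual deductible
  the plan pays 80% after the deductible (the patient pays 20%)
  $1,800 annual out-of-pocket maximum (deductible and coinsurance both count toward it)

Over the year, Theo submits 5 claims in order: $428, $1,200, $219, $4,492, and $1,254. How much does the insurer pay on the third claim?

$175.20

#1 ($428): fully absorbed by the deductible. Patient pays $428; OOP now $428. Insurer: $428 − $428 = $0.
#2 ($1,200): deductible takes $406, $794 remains; patient's 20% is $158.80. Patient pays $564.80; OOP now $992.80. Insurer: $1,200 − $564.80 = $635.20.
#3 ($219): deductible met; 20% of $219 = $43.80. Patient owes $43.80 (running OOP $1,036.60). Plan pays $219 − $43.80 = $175.20.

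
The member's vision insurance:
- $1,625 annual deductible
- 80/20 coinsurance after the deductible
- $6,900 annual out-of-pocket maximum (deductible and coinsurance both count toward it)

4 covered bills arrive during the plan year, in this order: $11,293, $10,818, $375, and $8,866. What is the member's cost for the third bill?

Claim 1 ($11,293): deductible takes $1,625, $9,668 remains; coinsurance $9,668 × 20% = $1,933.60. Cost to member: $3,558.60. OOP to date $3,558.60.
Claim 2 ($10,818): deductible met; 20% of $10,818 = $2,163.60. Member pays $2,163.60; OOP now $5,722.20.
Claim 3 ($375): 20% coinsurance on $375 = $75. Member owes $75 (running OOP $5,797.20).

$75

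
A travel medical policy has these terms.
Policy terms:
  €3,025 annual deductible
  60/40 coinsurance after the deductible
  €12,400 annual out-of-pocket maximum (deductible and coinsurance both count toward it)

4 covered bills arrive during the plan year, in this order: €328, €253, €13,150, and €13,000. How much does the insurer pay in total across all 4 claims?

Claim 1 (€328): entire amount goes to the deductible. Cost to traveler: €328. OOP to date €328. Plan pays €328 − €328 = €0.
Claim 2 (€253): fully absorbed by the deductible. Cost to traveler: €253. OOP to date €581. Insurer: €253 − €253 = €0.
Claim 3 (€13,150): €2,444 finishes the deductible; €10,706 goes to coinsurance; coinsurance €10,706 × 40% = €4,282.40. Traveler owes €6,726.40 (running OOP €7,307.40). Insurer: €13,150 − €6,726.40 = €6,423.60.
Claim 4 (€13,000): 40% coinsurance on €13,000 = €5,200. OOP would hit €12,507.40 > €12,400, so the cap limits the traveler to €12,400 − €7,307.40 = €5,092.60. Insurer: €13,000 − €5,092.60 = €7,907.40.
Insurer total = bills − traveler's total = €26,731 − €12,400 = €14,331.

€14,331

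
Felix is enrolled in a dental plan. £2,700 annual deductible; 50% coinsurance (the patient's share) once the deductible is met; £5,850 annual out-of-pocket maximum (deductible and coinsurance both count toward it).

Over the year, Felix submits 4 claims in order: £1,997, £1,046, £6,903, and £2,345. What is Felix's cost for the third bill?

Claim 1 (£1,997): fully absorbed by the deductible. Patient pays £1,997; OOP now £1,997.
Claim 2 (£1,046): £703 finishes the deductible; £343 goes to coinsurance; coinsurance £343 × 50% = £171.50. Patient pays £874.50; OOP now £2,871.50.
Claim 3 (£6,903): deductible already satisfied, so patient's share is 50% × £6,903 = £3,451.50. Adding that to £2,871.50 gives £6,323, past the £5,850 cap; patient pays only £5,850 − £2,871.50 = £2,978.50.

£2,978.50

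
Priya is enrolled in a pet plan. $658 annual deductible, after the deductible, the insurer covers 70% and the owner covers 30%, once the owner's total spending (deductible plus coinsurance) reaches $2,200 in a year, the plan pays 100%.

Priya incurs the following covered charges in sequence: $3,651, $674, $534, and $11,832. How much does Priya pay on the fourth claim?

$281.70

Bill 1, $3,651: $658 to deductible, leaving $2,993; coinsurance $2,993 × 30% = $897.90. Owner pays $1,555.90; OOP now $1,555.90.
Bill 2, $674: 30% coinsurance on $674 = $202.20. Cost to owner: $202.20. OOP to date $1,758.10.
Bill 3, $534: 30% coinsurance on $534 = $160.20. Owner owes $160.20 (running OOP $1,918.30).
Bill 4, $11,832: deductible met; 30% of $11,832 = $3,549.60. That would push OOP to $5,467.90, over the $2,200 cap, so owner pays $2,200 − $1,918.30 = $281.70.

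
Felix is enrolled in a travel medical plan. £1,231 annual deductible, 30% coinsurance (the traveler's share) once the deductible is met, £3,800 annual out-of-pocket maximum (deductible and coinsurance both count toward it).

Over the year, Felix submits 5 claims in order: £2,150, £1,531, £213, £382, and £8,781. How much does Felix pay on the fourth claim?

Claim 1 — £2,150: £1,231 to deductible, leaving £919; traveler's 30% is £275.70. Cost to traveler: £1,506.70. OOP to date £1,506.70.
Claim 2 — £1,531: 30% coinsurance on £1,531 = £459.30. Cost to traveler: £459.30. OOP to date £1,966.
Claim 3 — £213: 30% coinsurance on £213 = £63.90. Traveler owes £63.90 (running OOP £2,029.90).
Claim 4 — £382: deductible met; 30% of £382 = £114.60. Traveler pays £114.60; OOP now £2,144.50.

£114.60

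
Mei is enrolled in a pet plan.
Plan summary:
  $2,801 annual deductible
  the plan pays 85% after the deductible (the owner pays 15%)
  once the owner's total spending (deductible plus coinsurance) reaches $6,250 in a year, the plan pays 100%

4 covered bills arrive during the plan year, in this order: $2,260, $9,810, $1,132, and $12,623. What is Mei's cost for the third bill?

Claim 1 — $2,260: all of it applies to the deductible. Cost to owner: $2,260. OOP to date $2,260.
Claim 2 — $9,810: $541 to deductible, leaving $9,269; owner's 15% is $1,390.35. Cost to owner: $1,931.35. OOP to date $4,191.35.
Claim 3 — $1,132: deductible already satisfied, so owner's share is 15% × $1,132 = $169.80. Owner pays $169.80; OOP now $4,361.15.

$169.80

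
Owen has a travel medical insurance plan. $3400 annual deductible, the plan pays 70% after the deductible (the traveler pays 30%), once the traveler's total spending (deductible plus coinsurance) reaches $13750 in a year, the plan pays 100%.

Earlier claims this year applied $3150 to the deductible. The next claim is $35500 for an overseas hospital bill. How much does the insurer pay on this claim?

Deductible still to meet: $3400 − $3150 = $250.
The remaining $35250 (= $35500 − $250) moves to coinsurance.
Coinsurance: $35250 × 30% = $10575.
Traveler responsibility before any cap: $250 + $10575 = $10825.
Adding $10825 to the $3150 already spent would give $13975, which exceeds the $13750 cap; the traveler pays just $13750 − $3150 = $10600.
Insurer pays the balance: $35500 − $10600 = $24900.

$24900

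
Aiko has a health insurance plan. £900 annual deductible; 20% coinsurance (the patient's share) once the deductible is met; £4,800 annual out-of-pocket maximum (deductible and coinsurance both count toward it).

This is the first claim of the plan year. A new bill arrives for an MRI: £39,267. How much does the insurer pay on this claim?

Deductible not yet touched, so the first £900 of the bill goes to the deductible.
The remaining £38,367 (= £39,267 − £900) moves to coinsurance.
Patient's 20% share of £38,367 is £7,673.40.
That puts the patient's cost at £900 + £7,673.40 = £8,573.40 before any cap.
Adding £8,573.40 to the £0 already spent would give £8,573.40, which exceeds the £4,800 cap; the patient pays just £4,800 − £0 = £4,800.
Insurer pays the balance: £39,267 − £4,800 = £34,467.

£34,467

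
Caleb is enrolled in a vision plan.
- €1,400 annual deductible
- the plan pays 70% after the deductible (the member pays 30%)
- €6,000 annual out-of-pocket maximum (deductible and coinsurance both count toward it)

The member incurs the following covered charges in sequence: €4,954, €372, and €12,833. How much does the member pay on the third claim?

Claim 1 — €4,954: €1,400 to deductible, leaving €3,554; member's 30% is €1,066.20. Member owes €2,466.20 (running OOP €2,466.20).
Claim 2 — €372: deductible already satisfied, so member's share is 30% × €372 = €111.60. Cost to member: €111.60. OOP to date €2,577.80.
Claim 3 — €12,833: 30% coinsurance on €12,833 = €3,849.90. That would push OOP to €6,427.70, over the €6,000 cap, so member pays €6,000 − €2,577.80 = €3,422.20.

€3,422.20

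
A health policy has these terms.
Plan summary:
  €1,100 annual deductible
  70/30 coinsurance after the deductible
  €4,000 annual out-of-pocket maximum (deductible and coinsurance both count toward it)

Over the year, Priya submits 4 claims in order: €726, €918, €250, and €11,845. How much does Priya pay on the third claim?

€75

Bill 1, €726: entire amount goes to the deductible. Patient pays €726; OOP now €726.
Bill 2, €918: €374 to deductible, leaving €544; 30% of €544 = €163.20. Patient pays €537.20; OOP now €1,263.20.
Bill 3, €250: 30% coinsurance on €250 = €75. Patient pays €75; OOP now €1,338.20.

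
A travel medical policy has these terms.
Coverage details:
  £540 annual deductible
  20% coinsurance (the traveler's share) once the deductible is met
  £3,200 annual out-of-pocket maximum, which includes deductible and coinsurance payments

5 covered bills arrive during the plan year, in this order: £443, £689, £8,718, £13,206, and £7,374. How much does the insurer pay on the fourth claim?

£12,408

Claim 1 — £443: fully absorbed by the deductible. Traveler owes £443 (running OOP £443). Plan pays £443 − £443 = £0.
Claim 2 — £689: £97 to deductible, leaving £592; coinsurance £592 × 20% = £118.40. Traveler pays £215.40; OOP now £658.40. Insurer: £689 − £215.40 = £473.60.
Claim 3 — £8,718: deductible met; 20% of £8,718 = £1,743.60. Traveler pays £1,743.60; OOP now £2,402. Insurer: £8,718 − £1,743.60 = £6,974.40.
Claim 4 — £13,206: deductible already satisfied, so traveler's share is 20% × £13,206 = £2,641.20. Adding that to £2,402 gives £5,043.20, past the £3,200 cap; traveler pays only £3,200 − £2,402 = £798. Insurer: £13,206 − £798 = £12,408.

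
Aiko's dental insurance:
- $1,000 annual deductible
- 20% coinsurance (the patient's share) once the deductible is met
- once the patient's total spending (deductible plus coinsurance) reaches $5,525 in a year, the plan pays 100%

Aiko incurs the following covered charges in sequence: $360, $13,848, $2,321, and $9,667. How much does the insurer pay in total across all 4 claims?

Claim 1 ($360): all of it applies to the deductible. Cost to patient: $360. OOP to date $360. Insurer: $360 − $360 = $0.
Claim 2 ($13,848): $640 finishes the deductible; $13,208 goes to coinsurance; coinsurance $13,208 × 20% = $2,641.60. Patient owes $3,281.60 (running OOP $3,641.60). Insurer: $13,848 − $3,281.60 = $10,566.40.
Claim 3 ($2,321): deductible met; 20% of $2,321 = $464.20. Patient pays $464.20; OOP now $4,105.80. Plan pays $2,321 − $464.20 = $1,856.80.
Claim 4 ($9,667): deductible already satisfied, so patient's share is 20% × $9,667 = $1,933.40. Adding that to $4,105.80 gives $6,039.20, past the $5,525 cap; patient pays only $5,525 − $4,105.80 = $1,419.20. Plan pays $9,667 − $1,419.20 = $8,247.80.
Insurer total = bills − patient's total = $26,196 − $5,525 = $20,671.

$20,671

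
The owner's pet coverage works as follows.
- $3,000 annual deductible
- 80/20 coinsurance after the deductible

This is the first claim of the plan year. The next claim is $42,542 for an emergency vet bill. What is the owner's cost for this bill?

$10,908.40

Nothing has been paid toward the $3,000 deductible, so the first $3,000 of this charge is applied there.
That leaves $42,542 − $3,000 = $39,542 for coinsurance.
Owner's 20% share of $39,542 is $7,908.40.
So the owner owes $3,000 + $7,908.40 = $10,908.40.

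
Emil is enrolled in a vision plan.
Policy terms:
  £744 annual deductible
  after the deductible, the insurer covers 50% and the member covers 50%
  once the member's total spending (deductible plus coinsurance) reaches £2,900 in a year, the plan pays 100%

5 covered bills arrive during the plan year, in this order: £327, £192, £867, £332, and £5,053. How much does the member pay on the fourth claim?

£166

Bill 1, £327: fully absorbed by the deductible. Cost to member: £327. OOP to date £327.
Bill 2, £192: entire amount goes to the deductible. Member owes £192 (running OOP £519).
Bill 3, £867: £225 to deductible, leaving £642; member's 50% is £321. Member owes £546 (running OOP £1,065).
Bill 4, £332: deductible already satisfied, so member's share is 50% × £332 = £166. Member owes £166 (running OOP £1,231).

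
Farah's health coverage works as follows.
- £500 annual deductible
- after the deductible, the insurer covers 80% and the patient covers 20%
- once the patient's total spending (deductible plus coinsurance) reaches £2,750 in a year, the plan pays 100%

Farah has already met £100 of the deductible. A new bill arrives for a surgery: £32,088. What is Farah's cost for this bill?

£2,650

Remaining deductible: £500 − £100 = £400.
That leaves £32,088 − £400 = £31,688 for coinsurance.
Patient's 20% share of £31,688 is £6,337.60.
Patient responsibility before any cap: £400 + £6,337.60 = £6,737.60.
Year-to-date out-of-pocket would reach £100 + £6,737.60 = £6,837.60, above the £2,750 maximum, so the patient pays only £2,750 − £100 = £2,650.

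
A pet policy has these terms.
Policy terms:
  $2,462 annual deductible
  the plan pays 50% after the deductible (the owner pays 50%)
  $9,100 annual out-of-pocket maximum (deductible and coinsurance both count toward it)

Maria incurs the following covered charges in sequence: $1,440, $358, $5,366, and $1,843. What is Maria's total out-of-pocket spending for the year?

Bill 1, $1,440: all of it applies to the deductible. Owner pays $1,440; OOP now $1,440.
Bill 2, $358: fully absorbed by the deductible. Cost to owner: $358. OOP to date $1,798.
Bill 3, $5,366: $664 to deductible, leaving $4,702; coinsurance $4,702 × 50% = $2,351. Owner owes $3,015 (running OOP $4,813).
Bill 4, $1,843: deductible met; 50% of $1,843 = $921.50. Owner owes $921.50 (running OOP $5,734.50).
Summing the owner's payments: $1,440 + $358 + $3,015 + $921.50 = $5,734.50.

$5,734.50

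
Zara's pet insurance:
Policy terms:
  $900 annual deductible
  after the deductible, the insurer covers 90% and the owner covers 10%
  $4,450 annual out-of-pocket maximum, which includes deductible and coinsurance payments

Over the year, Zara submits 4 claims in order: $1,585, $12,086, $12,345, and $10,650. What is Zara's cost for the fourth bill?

#1 ($1,585): $900 finishes the deductible; $685 goes to coinsurance; 10% of $685 = $68.50. Owner pays $968.50; OOP now $968.50.
#2 ($12,086): deductible met; 10% of $12,086 = $1,208.60. Owner owes $1,208.60 (running OOP $2,177.10).
#3 ($12,345): 10% coinsurance on $12,345 = $1,234.50. Cost to owner: $1,234.50. OOP to date $3,411.60.
#4 ($10,650): deductible already satisfied, so owner's share is 10% × $10,650 = $1,065. Adding that to $3,411.60 gives $4,476.60, past the $4,450 cap; owner pays only $4,450 − $3,411.60 = $1,038.40.

$1,038.40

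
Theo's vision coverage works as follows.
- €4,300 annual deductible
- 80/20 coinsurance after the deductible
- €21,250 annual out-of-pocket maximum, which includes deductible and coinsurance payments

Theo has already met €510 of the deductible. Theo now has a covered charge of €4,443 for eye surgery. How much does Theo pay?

€3,920.60

€510 of the €4,300 deductible is already met, leaving €3,790.
The remaining €653 (= €4,443 − €3,790) moves to coinsurance.
Coinsurance: €653 × 20% = €130.60.
Member responsibility before any cap: €3,790 + €130.60 = €3,920.60.
Cumulative spending €510 + €3,920.60 = €4,430.60 stays under the €21,250 maximum.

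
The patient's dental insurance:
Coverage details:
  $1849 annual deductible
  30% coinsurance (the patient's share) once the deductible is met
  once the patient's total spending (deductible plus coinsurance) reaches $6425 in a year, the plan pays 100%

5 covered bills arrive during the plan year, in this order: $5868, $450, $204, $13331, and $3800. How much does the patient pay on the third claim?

#1 ($5868): $1849 to deductible, leaving $4019; coinsurance $4019 × 30% = $1205.70. Patient owes $3054.70 (running OOP $3054.70).
#2 ($450): deductible already satisfied, so patient's share is 30% × $450 = $135. Cost to patient: $135. OOP to date $3189.70.
#3 ($204): deductible already satisfied, so patient's share is 30% × $204 = $61.20. Patient pays $61.20; OOP now $3250.90.

$61.20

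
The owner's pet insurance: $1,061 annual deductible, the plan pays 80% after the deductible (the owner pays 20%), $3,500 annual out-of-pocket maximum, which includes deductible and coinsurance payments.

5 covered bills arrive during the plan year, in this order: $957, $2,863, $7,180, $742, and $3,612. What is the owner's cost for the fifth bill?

Claim 1 ($957): fully absorbed by the deductible. Cost to owner: $957. OOP to date $957.
Claim 2 ($2,863): $104 to deductible, leaving $2,759; owner's 20% is $551.80. Owner pays $655.80; OOP now $1,612.80.
Claim 3 ($7,180): 20% coinsurance on $7,180 = $1,436. Owner owes $1,436 (running OOP $3,048.80).
Claim 4 ($742): deductible already satisfied, so owner's share is 20% × $742 = $148.40. Cost to owner: $148.40. OOP to date $3,197.20.
Claim 5 ($3,612): deductible already satisfied, so owner's share is 20% × $3,612 = $722.40. Adding that to $3,197.20 gives $3,919.60, past the $3,500 cap; owner pays only $3,500 − $3,197.20 = $302.80.

$302.80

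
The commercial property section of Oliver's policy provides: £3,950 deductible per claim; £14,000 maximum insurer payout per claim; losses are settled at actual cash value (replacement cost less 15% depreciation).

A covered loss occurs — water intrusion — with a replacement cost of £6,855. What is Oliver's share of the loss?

£4,978.25

Depreciate 15%: the covered value is £6,855 × 0.85 = £5,826.75.
Subtract the deductible: £5,826.75 − £3,950 = £1,876.75.
£1,876.75 is within the £14,000 limit, so the insurer pays £1,876.75.
The business bears the rest of the original loss: £6,855 − £1,876.75 = £4,978.25.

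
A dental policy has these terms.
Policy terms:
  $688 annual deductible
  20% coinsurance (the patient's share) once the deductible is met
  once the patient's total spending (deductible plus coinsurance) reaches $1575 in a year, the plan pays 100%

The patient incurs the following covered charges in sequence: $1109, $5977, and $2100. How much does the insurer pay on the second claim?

$5174.20

Claim 1 — $1109: $688 to deductible, leaving $421; coinsurance $421 × 20% = $84.20. Patient owes $772.20 (running OOP $772.20). Plan pays $1109 − $772.20 = $336.80.
Claim 2 — $5977: 20% coinsurance on $5977 = $1195.40. OOP would hit $1967.60 > $1575, so the cap limits the patient to $1575 − $772.20 = $802.80. Plan pays $5977 − $802.80 = $5174.20.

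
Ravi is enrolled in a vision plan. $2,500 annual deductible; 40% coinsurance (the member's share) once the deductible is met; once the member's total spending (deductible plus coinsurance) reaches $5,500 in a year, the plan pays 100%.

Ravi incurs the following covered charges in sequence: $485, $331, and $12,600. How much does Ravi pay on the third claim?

#1 ($485): entire amount goes to the deductible. Cost to member: $485. OOP to date $485.
#2 ($331): fully absorbed by the deductible. Member pays $331; OOP now $816.
#3 ($12,600): $1,684 finishes the deductible; $10,916 goes to coinsurance; 40% of $10,916 = $4,366.40. Deductible plus coinsurance: $1,684 + $4,366.40 = $6,050.40. That would push OOP to $6,866.40, over the $5,500 cap, so member pays $5,500 − $816 = $4,684.

$4,684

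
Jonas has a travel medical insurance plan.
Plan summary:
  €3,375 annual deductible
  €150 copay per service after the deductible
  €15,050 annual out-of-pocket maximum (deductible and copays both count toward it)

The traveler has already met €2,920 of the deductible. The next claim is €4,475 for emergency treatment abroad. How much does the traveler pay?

€605

Deductible still to meet: €3,375 − €2,920 = €455.
That leaves €4,475 − €455 = €4,020 for the copay.
Copay on this service: €150.
That puts the traveler's cost at €455 + €150 = €605 before any cap.
Total out-of-pocket so far would be €2,920 + €605 = €3,525, below the €15,050 cap — no reduction.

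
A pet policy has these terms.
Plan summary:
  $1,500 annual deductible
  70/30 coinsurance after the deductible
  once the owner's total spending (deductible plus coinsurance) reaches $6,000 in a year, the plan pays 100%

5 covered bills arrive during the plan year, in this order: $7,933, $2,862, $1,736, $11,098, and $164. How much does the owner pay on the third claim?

#1 ($7,933): $1,500 finishes the deductible; $6,433 goes to coinsurance; owner's 30% is $1,929.90. Cost to owner: $3,429.90. OOP to date $3,429.90.
#2 ($2,862): deductible met; 30% of $2,862 = $858.60. Owner pays $858.60; OOP now $4,288.50.
#3 ($1,736): deductible met; 30% of $1,736 = $520.80. Owner owes $520.80 (running OOP $4,809.30).

$520.80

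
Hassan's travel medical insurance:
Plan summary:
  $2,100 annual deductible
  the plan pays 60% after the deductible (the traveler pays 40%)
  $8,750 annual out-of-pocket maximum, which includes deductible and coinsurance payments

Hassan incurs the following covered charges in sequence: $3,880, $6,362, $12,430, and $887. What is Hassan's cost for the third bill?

$3,393.20

Bill 1, $3,880: deductible takes $2,100, $1,780 remains; traveler's 40% is $712. Traveler pays $2,812; OOP now $2,812.
Bill 2, $6,362: deductible met; 40% of $6,362 = $2,544.80. Traveler owes $2,544.80 (running OOP $5,356.80).
Bill 3, $12,430: 40% coinsurance on $12,430 = $4,972. Adding that to $5,356.80 gives $10,328.80, past the $8,750 cap; traveler pays only $8,750 − $5,356.80 = $3,393.20.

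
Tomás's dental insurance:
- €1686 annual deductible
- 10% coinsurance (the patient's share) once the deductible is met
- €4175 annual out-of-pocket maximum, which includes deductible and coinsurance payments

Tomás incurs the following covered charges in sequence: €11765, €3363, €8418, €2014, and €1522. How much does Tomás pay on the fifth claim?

€101.60

Claim 1 (€11765): €1686 to deductible, leaving €10079; 10% of €10079 = €1007.90. Patient owes €2693.90 (running OOP €2693.90).
Claim 2 (€3363): 10% coinsurance on €3363 = €336.30. Cost to patient: €336.30. OOP to date €3030.20.
Claim 3 (€8418): deductible already satisfied, so patient's share is 10% × €8418 = €841.80. Patient owes €841.80 (running OOP €3872).
Claim 4 (€2014): deductible met; 10% of €2014 = €201.40. Patient pays €201.40; OOP now €4073.40.
Claim 5 (€1522): 10% coinsurance on €1522 = €152.20. That would push OOP to €4225.60, over the €4175 cap, so patient pays €4175 − €4073.40 = €101.60.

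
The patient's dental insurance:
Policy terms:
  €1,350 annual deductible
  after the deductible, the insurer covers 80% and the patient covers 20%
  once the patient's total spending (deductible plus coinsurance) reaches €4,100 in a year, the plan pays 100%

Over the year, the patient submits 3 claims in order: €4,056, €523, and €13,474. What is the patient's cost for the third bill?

Claim 1 — €4,056: €1,350 finishes the deductible; €2,706 goes to coinsurance; 20% of €2,706 = €541.20. Patient pays €1,891.20; OOP now €1,891.20.
Claim 2 — €523: deductible already satisfied, so patient's share is 20% × €523 = €104.60. Patient pays €104.60; OOP now €1,995.80.
Claim 3 — €13,474: 20% coinsurance on €13,474 = €2,694.80. That would push OOP to €4,690.60, over the €4,100 cap, so patient pays €4,100 − €1,995.80 = €2,104.20.

€2,104.20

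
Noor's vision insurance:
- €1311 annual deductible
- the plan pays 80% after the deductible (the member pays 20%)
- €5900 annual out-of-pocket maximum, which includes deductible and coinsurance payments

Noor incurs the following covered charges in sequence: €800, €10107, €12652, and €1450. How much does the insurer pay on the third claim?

€10121.60

Claim 1 — €800: fully absorbed by the deductible. Member pays €800; OOP now €800. Insurer: €800 − €800 = €0.
Claim 2 — €10107: €511 to deductible, leaving €9596; coinsurance €9596 × 20% = €1919.20. Member owes €2430.20 (running OOP €3230.20). Plan pays €10107 − €2430.20 = €7676.80.
Claim 3 — €12652: 20% coinsurance on €12652 = €2530.40. Member owes €2530.40 (running OOP €5760.60). Plan pays €12652 − €2530.40 = €10121.60.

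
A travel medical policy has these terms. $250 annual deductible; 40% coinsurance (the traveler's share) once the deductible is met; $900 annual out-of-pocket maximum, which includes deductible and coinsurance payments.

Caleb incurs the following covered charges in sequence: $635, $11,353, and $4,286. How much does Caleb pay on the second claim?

$496

Claim 1 ($635): deductible takes $250, $385 remains; coinsurance $385 × 40% = $154. Traveler pays $404; OOP now $404.
Claim 2 ($11,353): deductible already satisfied, so traveler's share is 40% × $11,353 = $4,541.20. That would push OOP to $4,945.20, over the $900 cap, so traveler pays $900 − $404 = $496.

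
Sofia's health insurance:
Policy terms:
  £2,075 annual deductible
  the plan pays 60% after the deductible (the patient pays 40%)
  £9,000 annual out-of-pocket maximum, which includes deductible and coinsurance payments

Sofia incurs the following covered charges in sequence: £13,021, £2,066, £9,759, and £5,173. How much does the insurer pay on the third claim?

£8,038.80

Claim 1 — £13,021: £2,075 finishes the deductible; £10,946 goes to coinsurance; patient's 40% is £4,378.40. Cost to patient: £6,453.40. OOP to date £6,453.40. Plan pays £13,021 − £6,453.40 = £6,567.60.
Claim 2 — £2,066: deductible already satisfied, so patient's share is 40% × £2,066 = £826.40. Patient owes £826.40 (running OOP £7,279.80). Insurer: £2,066 − £826.40 = £1,239.60.
Claim 3 — £9,759: deductible already satisfied, so patient's share is 40% × £9,759 = £3,903.60. Adding that to £7,279.80 gives £11,183.40, past the £9,000 cap; patient pays only £9,000 − £7,279.80 = £1,720.20. Insurer: £9,759 − £1,720.20 = £8,038.80.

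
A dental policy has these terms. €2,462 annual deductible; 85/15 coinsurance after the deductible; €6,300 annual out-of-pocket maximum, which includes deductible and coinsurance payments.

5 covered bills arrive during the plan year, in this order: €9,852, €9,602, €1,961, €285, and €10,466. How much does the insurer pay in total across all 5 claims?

#1 (€9,852): deductible takes €2,462, €7,390 remains; 15% of €7,390 = €1,108.50. Patient owes €3,570.50 (running OOP €3,570.50). Insurer: €9,852 − €3,570.50 = €6,281.50.
#2 (€9,602): deductible met; 15% of €9,602 = €1,440.30. Patient owes €1,440.30 (running OOP €5,010.80). Insurer: €9,602 − €1,440.30 = €8,161.70.
#3 (€1,961): 15% coinsurance on €1,961 = €294.15. Cost to patient: €294.15. OOP to date €5,304.95. Insurer: €1,961 − €294.15 = €1,666.85.
#4 (€285): deductible met; 15% of €285 = €42.75. Patient pays €42.75; OOP now €5,347.70. Plan pays €285 − €42.75 = €242.25.
#5 (€10,466): deductible already satisfied, so patient's share is 15% × €10,466 = €1,569.90. OOP would hit €6,917.60 > €6,300, so the cap limits the patient to €6,300 − €5,347.70 = €952.30. Insurer: €10,466 − €952.30 = €9,513.70.
Insurer total: €6,281.50 + €8,161.70 + €1,666.85 + €242.25 + €9,513.70 = €25,866.

€25,866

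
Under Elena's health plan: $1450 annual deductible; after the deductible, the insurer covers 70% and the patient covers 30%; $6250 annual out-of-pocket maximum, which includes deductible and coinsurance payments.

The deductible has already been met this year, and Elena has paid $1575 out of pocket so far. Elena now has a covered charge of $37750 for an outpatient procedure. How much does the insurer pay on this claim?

With the deductible met, the entire $37750 is subject to coinsurance.
Patient's 30% share of $37750 is $11325.
Adding $11325 to the $1575 already spent would give $12900, which exceeds the $6250 cap; the patient pays just $6250 − $1575 = $4675.
Insurer pays the balance: $37750 − $4675 = $33075.

$33075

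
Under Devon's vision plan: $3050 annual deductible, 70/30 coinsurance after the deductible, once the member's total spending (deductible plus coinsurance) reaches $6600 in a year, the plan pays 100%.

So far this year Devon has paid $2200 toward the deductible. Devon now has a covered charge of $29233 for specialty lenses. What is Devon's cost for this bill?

$2200 of the $3050 deductible is already met, leaving $850.
The remaining $28383 (= $29233 − $850) moves to coinsurance.
Member's 30% share of $28383 is $8514.90.
Member responsibility before any cap: $850 + $8514.90 = $9364.90.
Year-to-date out-of-pocket would reach $2200 + $9364.90 = $11564.90, above the $6600 maximum, so the member pays only $6600 − $2200 = $4400.

$4400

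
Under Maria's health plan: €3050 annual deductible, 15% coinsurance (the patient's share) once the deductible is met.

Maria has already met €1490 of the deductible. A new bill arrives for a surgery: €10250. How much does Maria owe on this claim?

€2863.50

Deductible still to meet: €3050 − €1490 = €1560.
After the €1560 deductible portion, €10250 − €1560 = €8690 is subject to coinsurance.
Coinsurance: €8690 × 15% = €1303.50.
So the patient owes €1560 + €1303.50 = €2863.50.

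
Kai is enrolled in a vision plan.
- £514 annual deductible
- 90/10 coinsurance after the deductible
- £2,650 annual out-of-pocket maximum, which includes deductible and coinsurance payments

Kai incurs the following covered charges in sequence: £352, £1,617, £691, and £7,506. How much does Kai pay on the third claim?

£69.10

#1 (£352): all of it applies to the deductible. Cost to member: £352. OOP to date £352.
#2 (£1,617): £162 to deductible, leaving £1,455; coinsurance £1,455 × 10% = £145.50. Member pays £307.50; OOP now £659.50.
#3 (£691): deductible already satisfied, so member's share is 10% × £691 = £69.10. Member pays £69.10; OOP now £728.60.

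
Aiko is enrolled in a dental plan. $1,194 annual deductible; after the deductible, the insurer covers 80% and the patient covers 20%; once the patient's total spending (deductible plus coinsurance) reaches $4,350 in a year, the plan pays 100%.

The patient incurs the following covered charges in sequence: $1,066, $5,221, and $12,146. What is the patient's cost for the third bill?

Claim 1 — $1,066: fully absorbed by the deductible. Patient pays $1,066; OOP now $1,066.
Claim 2 — $5,221: deductible takes $128, $5,093 remains; coinsurance $5,093 × 20% = $1,018.60. Cost to patient: $1,146.60. OOP to date $2,212.60.
Claim 3 — $12,146: deductible met; 20% of $12,146 = $2,429.20. Adding that to $2,212.60 gives $4,641.80, past the $4,350 cap; patient pays only $4,350 − $2,212.60 = $2,137.40.

$2,137.40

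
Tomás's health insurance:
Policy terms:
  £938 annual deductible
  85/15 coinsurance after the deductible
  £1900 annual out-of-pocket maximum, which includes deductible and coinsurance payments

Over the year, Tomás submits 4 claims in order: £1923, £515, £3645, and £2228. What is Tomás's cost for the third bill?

£546.75

Bill 1, £1923: £938 finishes the deductible; £985 goes to coinsurance; 15% of £985 = £147.75. Cost to patient: £1085.75. OOP to date £1085.75.
Bill 2, £515: deductible met; 15% of £515 = £77.25. Cost to patient: £77.25. OOP to date £1163.
Bill 3, £3645: deductible met; 15% of £3645 = £546.75. Patient pays £546.75; OOP now £1709.75.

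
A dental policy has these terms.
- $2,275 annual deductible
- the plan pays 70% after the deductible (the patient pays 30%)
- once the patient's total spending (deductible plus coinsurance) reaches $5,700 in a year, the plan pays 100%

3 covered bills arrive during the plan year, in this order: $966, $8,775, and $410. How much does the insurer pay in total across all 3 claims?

$5,513.20

#1 ($966): entire amount goes to the deductible. Patient pays $966; OOP now $966. Insurer: $966 − $966 = $0.
#2 ($8,775): $1,309 finishes the deductible; $7,466 goes to coinsurance; 30% of $7,466 = $2,239.80. Patient pays $3,548.80; OOP now $4,514.80. Plan pays $8,775 − $3,548.80 = $5,226.20.
#3 ($410): deductible already satisfied, so patient's share is 30% × $410 = $123. Patient owes $123 (running OOP $4,637.80). Plan pays $410 − $123 = $287.
Insurer total = bills − patient's total = $10,151 − $4,637.80 = $5,513.20.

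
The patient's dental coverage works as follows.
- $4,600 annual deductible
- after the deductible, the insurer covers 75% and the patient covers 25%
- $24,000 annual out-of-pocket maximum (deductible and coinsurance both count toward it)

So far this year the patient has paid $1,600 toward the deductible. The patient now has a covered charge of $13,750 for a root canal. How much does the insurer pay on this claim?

$8,062.50

$1,600 of the $4,600 deductible is already met, leaving $3,000.
That leaves $13,750 − $3,000 = $10,750 for coinsurance.
25% of $10,750 = $2,687.50 falls to the patient.
So the patient owes $3,000 + $2,687.50 = $5,687.50 before any cap.
Total out-of-pocket so far would be $1,600 + $5,687.50 = $7,287.50, below the $24,000 cap — no reduction.
The plan picks up $13,750 − $5,687.50 = $8,062.50.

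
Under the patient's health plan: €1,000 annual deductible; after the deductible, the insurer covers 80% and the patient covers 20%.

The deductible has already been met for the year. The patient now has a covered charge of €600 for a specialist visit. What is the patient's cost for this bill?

€120

With the deductible met, the entire €600 is subject to coinsurance.
Patient's 20% share of €600 is €120.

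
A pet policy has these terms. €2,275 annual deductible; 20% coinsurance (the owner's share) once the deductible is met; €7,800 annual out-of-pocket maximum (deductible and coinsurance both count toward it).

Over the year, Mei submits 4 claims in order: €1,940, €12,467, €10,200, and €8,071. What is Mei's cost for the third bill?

Bill 1, €1,940: all of it applies to the deductible. Owner pays €1,940; OOP now €1,940.
Bill 2, €12,467: €335 finishes the deductible; €12,132 goes to coinsurance; owner's 20% is €2,426.40. Owner owes €2,761.40 (running OOP €4,701.40).
Bill 3, €10,200: deductible met; 20% of €10,200 = €2,040. Cost to owner: €2,040. OOP to date €6,741.40.

€2,040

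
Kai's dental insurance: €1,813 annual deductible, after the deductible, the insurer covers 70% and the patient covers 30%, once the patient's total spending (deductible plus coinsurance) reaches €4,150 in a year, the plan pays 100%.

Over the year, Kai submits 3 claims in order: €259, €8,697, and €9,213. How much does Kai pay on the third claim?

€194.10

Claim 1 — €259: entire amount goes to the deductible. Patient pays €259; OOP now €259.
Claim 2 — €8,697: €1,554 finishes the deductible; €7,143 goes to coinsurance; patient's 30% is €2,142.90. Patient pays €3,696.90; OOP now €3,955.90.
Claim 3 — €9,213: deductible met; 30% of €9,213 = €2,763.90. OOP would hit €6,719.80 > €4,150, so the cap limits the patient to €4,150 − €3,955.90 = €194.10.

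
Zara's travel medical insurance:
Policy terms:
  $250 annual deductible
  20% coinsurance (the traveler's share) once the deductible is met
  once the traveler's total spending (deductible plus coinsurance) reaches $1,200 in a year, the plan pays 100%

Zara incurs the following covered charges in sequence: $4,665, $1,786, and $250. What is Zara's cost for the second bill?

$67

Bill 1, $4,665: $250 finishes the deductible; $4,415 goes to coinsurance; traveler's 20% is $883. Traveler owes $1,133 (running OOP $1,133).
Bill 2, $1,786: deductible already satisfied, so traveler's share is 20% × $1,786 = $357.20. That would push OOP to $1,490.20, over the $1,200 cap, so traveler pays $1,200 − $1,133 = $67.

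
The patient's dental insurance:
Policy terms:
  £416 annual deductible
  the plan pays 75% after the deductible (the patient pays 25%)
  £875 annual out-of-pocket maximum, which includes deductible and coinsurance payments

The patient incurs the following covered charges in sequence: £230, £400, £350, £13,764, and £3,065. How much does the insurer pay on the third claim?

#1 (£230): all of it applies to the deductible. Cost to patient: £230. OOP to date £230. Insurer: £230 − £230 = £0.
#2 (£400): deductible takes £186, £214 remains; coinsurance £214 × 25% = £53.50. Patient owes £239.50 (running OOP £469.50). Insurer: £400 − £239.50 = £160.50.
#3 (£350): deductible already satisfied, so patient's share is 25% × £350 = £87.50. Patient owes £87.50 (running OOP £557). Plan pays £350 − £87.50 = £262.50.

£262.50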